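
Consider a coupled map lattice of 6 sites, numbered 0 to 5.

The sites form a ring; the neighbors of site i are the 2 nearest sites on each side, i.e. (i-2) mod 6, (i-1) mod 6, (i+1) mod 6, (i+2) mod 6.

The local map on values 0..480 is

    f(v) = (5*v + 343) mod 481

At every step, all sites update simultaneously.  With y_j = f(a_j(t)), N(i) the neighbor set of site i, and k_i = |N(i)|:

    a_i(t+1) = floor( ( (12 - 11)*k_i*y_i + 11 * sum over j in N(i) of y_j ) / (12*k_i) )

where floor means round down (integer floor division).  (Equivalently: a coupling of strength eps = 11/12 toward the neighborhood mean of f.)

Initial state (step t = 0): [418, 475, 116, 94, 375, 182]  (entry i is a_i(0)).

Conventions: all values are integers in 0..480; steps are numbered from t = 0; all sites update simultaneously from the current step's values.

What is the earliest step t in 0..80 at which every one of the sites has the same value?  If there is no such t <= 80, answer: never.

Simulating step by step:
t=0: [418, 475, 116, 94, 375, 182]  (not all equal)
t=1: [309, 276, 258, 334, 274, 245]  (not all equal)
t=2: [235, 217, 264, 205, 217, 258]  (not all equal)
t=3: [313, 243, 342, 341, 243, 339]  (not all equal)
t=4: [147, 200, 198, 118, 200, 197]  (not all equal)
t=5: [353, 330, 335, 381, 330, 335]  (not all equal)
t=6: [90, 165, 155, 101, 165, 155]  (not all equal)
t=7: [191, 244, 263, 196, 244, 263]  (not all equal)
t=8: [181, 268, 232, 183, 268, 232]  (not all equal)
t=9: [161, 180, 248, 162, 180, 248]  (not all equal)
t=10: [208, 173, 226, 208, 173, 226]  (not all equal)
t=11: [161, 227, 308, 161, 227, 308]  (not all equal)
t=12: [233, 289, 137, 233, 289, 137]  (not all equal)
t=13: [193, 88, 193, 193, 88, 193]  (not all equal)
t=14: [325, 342, 325, 325, 342, 325]  (not all equal)
t=15: [82, 51, 82, 82, 51, 82]  (not all equal)
t=16: [200, 259, 200, 200, 259, 200]  (not all equal)
t=17: [295, 365, 295, 295, 365, 295]  (not all equal)
t=18: [314, 364, 314, 314, 364, 314]  (not all equal)
t=19: [364, 450, 364, 364, 450, 364]  (not all equal)
t=20: [215, 234, 215, 215, 234, 215]  (not all equal)
t=21: [279, 423, 279, 279, 423, 279]  (not all equal)
t=22: [184, 274, 184, 184, 274, 184]  (not all equal)
t=23: [286, 298, 286, 286, 298, 286]  (not all equal)
t=24: [357, 335, 357, 357, 335, 357]  (not all equal)
t=25: [153, 194, 153, 153, 194, 153]  (not all equal)
t=26: [239, 163, 239, 239, 163, 239]  (not all equal)
t=27: [141, 103, 141, 141, 103, 141]  (not all equal)
t=28: [219, 110, 219, 219, 110, 219]  (not all equal)
t=29: [446, 470, 446, 446, 470, 446]  (not all equal)
t=30: [223, 178, 223, 223, 178, 223]  (not all equal)
t=31: [132, 36, 132, 132, 36, 132]  (not all equal)
t=32: [41, 41, 41, 41, 41, 41]  (all equal)

Answer: 32
Key observation: Synchronization is absorbing here: once all sites are equal they stay equal, and step 32 is the first all-equal step.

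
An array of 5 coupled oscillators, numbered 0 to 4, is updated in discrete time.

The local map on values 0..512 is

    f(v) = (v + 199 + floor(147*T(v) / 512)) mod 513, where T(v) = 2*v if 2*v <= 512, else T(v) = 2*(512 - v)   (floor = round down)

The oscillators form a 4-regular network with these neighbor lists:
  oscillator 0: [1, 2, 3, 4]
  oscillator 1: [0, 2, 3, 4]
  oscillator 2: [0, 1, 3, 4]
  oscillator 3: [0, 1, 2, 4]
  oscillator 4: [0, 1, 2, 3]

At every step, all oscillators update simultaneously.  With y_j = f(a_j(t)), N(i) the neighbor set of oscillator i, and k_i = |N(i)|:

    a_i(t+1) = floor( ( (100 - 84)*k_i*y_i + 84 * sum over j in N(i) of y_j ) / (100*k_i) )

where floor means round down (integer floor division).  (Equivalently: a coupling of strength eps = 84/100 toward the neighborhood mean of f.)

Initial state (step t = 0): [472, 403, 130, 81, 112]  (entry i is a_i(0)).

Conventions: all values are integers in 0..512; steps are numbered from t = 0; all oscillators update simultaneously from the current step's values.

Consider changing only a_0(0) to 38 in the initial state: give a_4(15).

Simulating step by step:
t=0: [38, 403, 130, 81, 112]
t=1: [304, 310, 297, 301, 298]
t=2: [107, 107, 108, 108, 108]
t=3: [368, 368, 368, 368, 368]
t=4: [136, 136, 136, 136, 136]
t=5: [413, 413, 413, 413, 413]
t=6: [155, 155, 155, 155, 155]
t=7: [443, 443, 443, 443, 443]
t=8: [168, 168, 168, 168, 168]
t=9: [463, 463, 463, 463, 463]
t=10: [177, 177, 177, 177, 177]
t=11: [477, 477, 477, 477, 477]
t=12: [183, 183, 183, 183, 183]
t=13: [487, 487, 487, 487, 487]
t=14: [187, 187, 187, 187, 187]
t=15: [493, 493, 493, 493, 493]

Answer: a_4(15) = 493
Key observation: This trace re-runs the system from the modified initial state.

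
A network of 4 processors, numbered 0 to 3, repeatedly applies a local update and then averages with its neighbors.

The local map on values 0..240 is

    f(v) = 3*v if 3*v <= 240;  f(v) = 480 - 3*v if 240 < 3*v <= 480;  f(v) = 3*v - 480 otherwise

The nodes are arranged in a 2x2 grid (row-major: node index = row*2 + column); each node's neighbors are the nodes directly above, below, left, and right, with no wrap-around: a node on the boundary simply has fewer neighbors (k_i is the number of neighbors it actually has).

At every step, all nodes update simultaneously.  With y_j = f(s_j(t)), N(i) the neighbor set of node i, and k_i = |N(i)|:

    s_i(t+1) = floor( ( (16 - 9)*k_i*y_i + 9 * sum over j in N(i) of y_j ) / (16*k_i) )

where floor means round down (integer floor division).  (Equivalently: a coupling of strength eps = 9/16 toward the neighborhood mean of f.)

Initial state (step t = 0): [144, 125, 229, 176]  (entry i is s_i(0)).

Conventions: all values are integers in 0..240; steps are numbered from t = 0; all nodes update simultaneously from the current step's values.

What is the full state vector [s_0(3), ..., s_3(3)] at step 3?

Simulating step by step:
t=0: [144, 125, 229, 176]
t=1: [108, 72, 117, 108]
t=2: [165, 182, 144, 165]
t=3: [38, 37, 29, 38]

Answer: [38, 37, 29, 38]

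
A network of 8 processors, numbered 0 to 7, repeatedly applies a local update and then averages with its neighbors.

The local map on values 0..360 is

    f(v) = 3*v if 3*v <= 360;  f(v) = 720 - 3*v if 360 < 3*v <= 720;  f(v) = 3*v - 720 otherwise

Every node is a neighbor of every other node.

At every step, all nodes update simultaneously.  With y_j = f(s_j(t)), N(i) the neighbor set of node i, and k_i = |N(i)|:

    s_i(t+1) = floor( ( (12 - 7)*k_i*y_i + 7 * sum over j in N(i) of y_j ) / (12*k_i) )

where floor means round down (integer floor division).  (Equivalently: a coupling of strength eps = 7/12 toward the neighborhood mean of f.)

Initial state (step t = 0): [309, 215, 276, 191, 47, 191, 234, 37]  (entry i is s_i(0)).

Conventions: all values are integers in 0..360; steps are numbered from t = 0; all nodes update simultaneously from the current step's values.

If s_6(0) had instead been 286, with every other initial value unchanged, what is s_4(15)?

Simulating step by step:
t=0: [309, 215, 276, 191, 47, 191, 286, 37]
t=1: [158, 114, 125, 138, 136, 138, 135, 126]
t=2: [291, 323, 324, 311, 313, 311, 314, 323]
t=3: [198, 230, 231, 218, 220, 218, 221, 230]
t=4: [80, 48, 47, 60, 58, 60, 57, 48]
t=5: [194, 162, 161, 174, 172, 174, 171, 162]
t=6: [183, 215, 216, 203, 205, 203, 206, 215]
t=7: [125, 93, 92, 105, 103, 105, 102, 93]
t=8: [317, 295, 294, 307, 305, 307, 304, 295]
t=9: [203, 181, 180, 193, 191, 193, 190, 181]
t=10: [139, 161, 162, 149, 151, 149, 152, 161]
t=11: [275, 253, 252, 265, 263, 265, 262, 253]
t=12: [77, 55, 54, 67, 65, 67, 64, 55]
t=13: [203, 181, 180, 193, 191, 193, 190, 181]
t=14: [139, 161, 162, 149, 151, 149, 152, 161]
t=15: [275, 253, 252, 265, 263, 265, 262, 253]

Answer: s_4(15) = 263
Key observation: This trace re-runs the system from the modified initial state.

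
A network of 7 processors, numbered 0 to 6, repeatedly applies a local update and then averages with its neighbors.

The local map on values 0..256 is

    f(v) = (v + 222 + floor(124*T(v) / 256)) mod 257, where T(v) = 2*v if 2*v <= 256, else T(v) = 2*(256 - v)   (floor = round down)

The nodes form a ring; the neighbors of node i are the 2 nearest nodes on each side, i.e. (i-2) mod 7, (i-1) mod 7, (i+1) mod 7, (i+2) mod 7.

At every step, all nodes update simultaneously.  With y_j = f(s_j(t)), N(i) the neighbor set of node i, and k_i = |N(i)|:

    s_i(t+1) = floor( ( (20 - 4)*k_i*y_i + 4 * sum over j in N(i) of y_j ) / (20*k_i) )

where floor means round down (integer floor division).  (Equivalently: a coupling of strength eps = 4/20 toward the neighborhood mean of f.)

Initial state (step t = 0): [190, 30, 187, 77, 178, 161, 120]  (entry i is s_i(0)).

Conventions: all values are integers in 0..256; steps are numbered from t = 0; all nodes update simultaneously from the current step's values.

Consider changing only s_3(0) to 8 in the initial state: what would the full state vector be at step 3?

Simulating step by step:
t=0: [190, 30, 187, 8, 178, 161, 120]
t=1: [207, 62, 209, 223, 218, 218, 194]
t=2: [212, 113, 212, 212, 219, 219, 212]
t=3: [217, 193, 217, 217, 219, 219, 217]

Answer: [217, 193, 217, 217, 219, 219, 217]
Key observation: This trace re-runs the system from the modified initial state.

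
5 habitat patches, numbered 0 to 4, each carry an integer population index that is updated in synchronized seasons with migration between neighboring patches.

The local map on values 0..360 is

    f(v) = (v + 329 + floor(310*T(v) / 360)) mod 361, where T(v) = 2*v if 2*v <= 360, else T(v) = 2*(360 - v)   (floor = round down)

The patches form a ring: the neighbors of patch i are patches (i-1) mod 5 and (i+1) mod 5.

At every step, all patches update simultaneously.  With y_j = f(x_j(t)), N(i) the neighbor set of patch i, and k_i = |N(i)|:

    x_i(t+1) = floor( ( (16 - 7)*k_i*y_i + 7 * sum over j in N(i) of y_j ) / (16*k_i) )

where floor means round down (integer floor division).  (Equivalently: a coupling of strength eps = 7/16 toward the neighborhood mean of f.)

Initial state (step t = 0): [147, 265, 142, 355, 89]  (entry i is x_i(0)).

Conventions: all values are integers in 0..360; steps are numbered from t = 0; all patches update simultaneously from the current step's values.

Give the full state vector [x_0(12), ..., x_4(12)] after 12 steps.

Simulating step by step:
t=0: [147, 265, 142, 355, 89]
t=1: [57, 98, 279, 309, 192]
t=2: [139, 164, 65, 26, 77]
t=3: [244, 137, 100, 91, 183]
t=4: [123, 254, 256, 194, 110]
t=5: [237, 99, 51, 115, 235]
t=6: [95, 168, 172, 193, 105]
t=7: [196, 101, 75, 120, 210]
t=8: [117, 192, 214, 219, 125]
t=9: [247, 127, 74, 121, 250]
t=10: [105, 223, 228, 214, 101]
t=11: [209, 105, 64, 107, 207]
t=12: [114, 190, 191, 193, 116]

Answer: [114, 190, 191, 193, 116]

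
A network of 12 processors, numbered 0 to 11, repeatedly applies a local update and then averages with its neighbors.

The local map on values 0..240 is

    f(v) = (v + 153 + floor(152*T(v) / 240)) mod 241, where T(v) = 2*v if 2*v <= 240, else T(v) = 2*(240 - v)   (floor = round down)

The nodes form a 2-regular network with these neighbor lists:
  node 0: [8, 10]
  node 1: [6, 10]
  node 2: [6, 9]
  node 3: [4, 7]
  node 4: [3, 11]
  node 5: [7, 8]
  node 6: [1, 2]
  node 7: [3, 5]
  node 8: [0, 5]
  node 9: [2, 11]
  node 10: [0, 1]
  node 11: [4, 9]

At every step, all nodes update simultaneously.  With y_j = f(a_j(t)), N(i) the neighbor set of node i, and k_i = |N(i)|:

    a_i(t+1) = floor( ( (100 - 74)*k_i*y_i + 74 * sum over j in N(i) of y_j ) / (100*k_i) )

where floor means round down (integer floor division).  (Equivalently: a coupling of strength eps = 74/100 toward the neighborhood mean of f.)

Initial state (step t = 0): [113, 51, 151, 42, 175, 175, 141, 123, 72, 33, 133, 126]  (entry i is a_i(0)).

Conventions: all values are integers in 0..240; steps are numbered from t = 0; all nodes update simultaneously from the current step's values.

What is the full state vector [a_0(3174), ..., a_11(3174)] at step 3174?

Simulating step by step:
t=0: [113, 51, 151, 42, 175, 175, 141, 123, 72, 33, 133, 126]
t=1: [138, 139, 195, 132, 113, 139, 121, 112, 144, 191, 118, 193]
t=2: [178, 180, 171, 170, 170, 172, 174, 175, 178, 164, 178, 165]
t=3: [168, 168, 170, 169, 170, 168, 169, 169, 168, 171, 168, 171]
t=4: [171, 170, 170, 170, 170, 170, 170, 170, 171, 170, 171, 170]
t=5: [170, 170, 170, 170, 170, 170, 170, 170, 170, 170, 170, 170]
t=6: [170, 170, 170, 170, 170, 170, 170, 170, 170, 170, 170, 170]

Answer: [170, 170, 170, 170, 170, 170, 170, 170, 170, 170, 170, 170]
Key observation: The state at step 5, [170, 170, 170, 170, 170, 170, 170, 170, 170, 170, 170, 170], reappears at step 6: the system is in a cycle of period 1 from step 5 on.  Therefore the state at step 3174 equals the state at step 5 + ((3174 - 5) mod 1) = 5, which is [170, 170, 170, 170, 170, 170, 170, 170, 170, 170, 170, 170].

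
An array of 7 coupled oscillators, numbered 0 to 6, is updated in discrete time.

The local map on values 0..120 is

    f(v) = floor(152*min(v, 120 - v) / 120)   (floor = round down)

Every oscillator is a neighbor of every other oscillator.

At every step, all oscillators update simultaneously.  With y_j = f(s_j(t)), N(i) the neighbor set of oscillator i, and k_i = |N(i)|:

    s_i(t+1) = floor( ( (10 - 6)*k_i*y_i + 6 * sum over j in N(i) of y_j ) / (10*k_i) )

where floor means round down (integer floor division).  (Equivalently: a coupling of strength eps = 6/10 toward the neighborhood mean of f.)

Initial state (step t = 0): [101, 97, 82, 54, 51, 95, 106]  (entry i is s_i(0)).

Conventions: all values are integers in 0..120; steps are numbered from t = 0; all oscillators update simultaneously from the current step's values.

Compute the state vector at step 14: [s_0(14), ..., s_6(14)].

Answer: [73, 73, 73, 73, 73, 73, 73]

Derivation:
t=0: [101, 97, 82, 54, 51, 95, 106]
t=1: [35, 36, 42, 48, 47, 37, 33]
t=2: [48, 48, 50, 52, 52, 48, 47]
t=3: [61, 61, 62, 62, 62, 61, 60]
t=4: [73, 73, 73, 73, 73, 73, 74]
t=5: [58, 58, 58, 58, 58, 58, 58]
t=6: [73, 73, 73, 73, 73, 73, 73]
t=7: [59, 59, 59, 59, 59, 59, 59]
t=8: [74, 74, 74, 74, 74, 74, 74]
t=9: [58, 58, 58, 58, 58, 58, 58]
t=10: [73, 73, 73, 73, 73, 73, 73]
t=11: [59, 59, 59, 59, 59, 59, 59]
t=12: [74, 74, 74, 74, 74, 74, 74]
t=13: [58, 58, 58, 58, 58, 58, 58]
t=14: [73, 73, 73, 73, 73, 73, 73]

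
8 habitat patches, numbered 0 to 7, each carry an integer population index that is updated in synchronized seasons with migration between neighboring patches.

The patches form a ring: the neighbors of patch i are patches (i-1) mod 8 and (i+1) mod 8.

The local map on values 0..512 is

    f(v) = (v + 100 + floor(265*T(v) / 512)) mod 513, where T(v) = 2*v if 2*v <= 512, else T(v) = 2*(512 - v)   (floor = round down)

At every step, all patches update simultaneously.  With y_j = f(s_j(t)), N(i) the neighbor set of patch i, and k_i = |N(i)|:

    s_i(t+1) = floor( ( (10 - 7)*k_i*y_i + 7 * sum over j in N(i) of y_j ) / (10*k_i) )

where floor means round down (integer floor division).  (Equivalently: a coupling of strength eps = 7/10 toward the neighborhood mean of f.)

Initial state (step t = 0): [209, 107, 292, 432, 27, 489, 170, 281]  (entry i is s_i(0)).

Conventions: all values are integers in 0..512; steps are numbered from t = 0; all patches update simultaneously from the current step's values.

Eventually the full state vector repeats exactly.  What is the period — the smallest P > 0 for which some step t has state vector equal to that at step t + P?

Simulating step by step:
t=0: [209, 107, 292, 432, 27, 489, 170, 281]
t=1: [152, 136, 178, 121, 116, 239, 205, 192]
t=2: [425, 417, 391, 383, 247, 140, 198, 291]
t=3: [103, 102, 102, 98, 197, 322, 322, 243]
t=4: [228, 307, 304, 372, 291, 243, 96, 169]
t=5: [207, 86, 104, 105, 96, 164, 271, 254]
t=6: [134, 194, 299, 306, 349, 270, 219, 71]
t=7: [369, 315, 241, 105, 105, 79, 132, 214]
t=8: [75, 94, 169, 230, 294, 316, 209, 171]
t=9: [334, 330, 254, 208, 87, 72, 197, 226]
t=10: [84, 104, 71, 136, 172, 345, 252, 225]
t=11: [205, 273, 313, 355, 303, 223, 81, 142]
t=12: [174, 70, 105, 105, 82, 141, 229, 210]
t=13: [225, 341, 288, 296, 324, 227, 155, 181]
t=14: [213, 84, 105, 105, 85, 196, 305, 301]
t=15: [137, 197, 297, 298, 365, 281, 243, 75]
t=16: [376, 319, 243, 105, 105, 96, 149, 236]
t=17: [91, 95, 170, 231, 306, 339, 247, 197]
t=18: [363, 343, 256, 209, 88, 99, 238, 280]
t=19: [105, 105, 73, 139, 193, 212, 164, 93]
t=20: [304, 290, 317, 373, 287, 329, 237, 347]
t=21: [105, 105, 104, 104, 104, 92, 93, 92]
t=22: [303, 312, 311, 311, 302, 296, 287, 296]
t=23: [106, 106, 106, 106, 106, 106, 106, 106]
t=24: [315, 315, 315, 315, 315, 315, 315, 315]
t=25: [105, 105, 105, 105, 105, 105, 105, 105]
t=26: [313, 313, 313, 313, 313, 313, 313, 313]
t=27: [105, 105, 105, 105, 105, 105, 105, 105]

Answer: 2
Key observation: The state at step 25, [105, 105, 105, 105, 105, 105, 105, 105], reappears at step 27 — and no state repeats earlier — so the cycle the system enters has period 2.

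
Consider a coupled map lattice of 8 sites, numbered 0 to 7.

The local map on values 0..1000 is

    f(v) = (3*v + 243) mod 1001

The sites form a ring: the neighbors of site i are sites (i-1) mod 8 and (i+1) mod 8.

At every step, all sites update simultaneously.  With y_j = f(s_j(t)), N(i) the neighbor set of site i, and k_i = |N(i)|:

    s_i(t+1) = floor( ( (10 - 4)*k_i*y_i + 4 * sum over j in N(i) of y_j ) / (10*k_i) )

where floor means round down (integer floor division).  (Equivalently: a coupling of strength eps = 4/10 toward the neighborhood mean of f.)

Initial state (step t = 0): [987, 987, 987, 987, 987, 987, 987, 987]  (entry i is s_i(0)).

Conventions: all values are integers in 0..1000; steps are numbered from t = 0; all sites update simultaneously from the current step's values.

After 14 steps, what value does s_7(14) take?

Answer: s_7(14) = 391

Derivation:
t=0: [987, 987, 987, 987, 987, 987, 987, 987]
t=1: [201, 201, 201, 201, 201, 201, 201, 201]
t=2: [846, 846, 846, 846, 846, 846, 846, 846]
t=3: [779, 779, 779, 779, 779, 779, 779, 779]
t=4: [578, 578, 578, 578, 578, 578, 578, 578]
t=5: [976, 976, 976, 976, 976, 976, 976, 976]
t=6: [168, 168, 168, 168, 168, 168, 168, 168]
t=7: [747, 747, 747, 747, 747, 747, 747, 747]
t=8: [482, 482, 482, 482, 482, 482, 482, 482]
t=9: [688, 688, 688, 688, 688, 688, 688, 688]
t=10: [305, 305, 305, 305, 305, 305, 305, 305]
t=11: [157, 157, 157, 157, 157, 157, 157, 157]
t=12: [714, 714, 714, 714, 714, 714, 714, 714]
t=13: [383, 383, 383, 383, 383, 383, 383, 383]
t=14: [391, 391, 391, 391, 391, 391, 391, 391]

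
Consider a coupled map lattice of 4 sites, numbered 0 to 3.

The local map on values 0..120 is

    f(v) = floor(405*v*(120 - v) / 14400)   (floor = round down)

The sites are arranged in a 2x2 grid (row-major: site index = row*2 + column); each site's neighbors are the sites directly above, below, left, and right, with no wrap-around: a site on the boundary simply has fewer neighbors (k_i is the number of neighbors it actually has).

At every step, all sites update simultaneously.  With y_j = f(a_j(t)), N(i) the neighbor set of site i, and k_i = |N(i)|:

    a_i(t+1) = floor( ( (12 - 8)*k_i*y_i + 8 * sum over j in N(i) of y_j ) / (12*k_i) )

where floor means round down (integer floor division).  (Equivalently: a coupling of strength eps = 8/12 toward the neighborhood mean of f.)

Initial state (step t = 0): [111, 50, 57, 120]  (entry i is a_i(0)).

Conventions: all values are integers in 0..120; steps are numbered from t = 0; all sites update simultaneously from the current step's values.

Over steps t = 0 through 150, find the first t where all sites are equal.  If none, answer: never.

Answer: 4
Key observation: Synchronization is absorbing here: once all sites are equal they stay equal, and step 4 is the first all-equal step.

Derivation:
t=0: [111, 50, 57, 120]  (not all equal)
t=1: [75, 42, 42, 66]  (not all equal)
t=2: [92, 95, 95, 94]  (not all equal)
t=3: [68, 68, 68, 66]  (not all equal)
t=4: [99, 99, 99, 99]  (all equal)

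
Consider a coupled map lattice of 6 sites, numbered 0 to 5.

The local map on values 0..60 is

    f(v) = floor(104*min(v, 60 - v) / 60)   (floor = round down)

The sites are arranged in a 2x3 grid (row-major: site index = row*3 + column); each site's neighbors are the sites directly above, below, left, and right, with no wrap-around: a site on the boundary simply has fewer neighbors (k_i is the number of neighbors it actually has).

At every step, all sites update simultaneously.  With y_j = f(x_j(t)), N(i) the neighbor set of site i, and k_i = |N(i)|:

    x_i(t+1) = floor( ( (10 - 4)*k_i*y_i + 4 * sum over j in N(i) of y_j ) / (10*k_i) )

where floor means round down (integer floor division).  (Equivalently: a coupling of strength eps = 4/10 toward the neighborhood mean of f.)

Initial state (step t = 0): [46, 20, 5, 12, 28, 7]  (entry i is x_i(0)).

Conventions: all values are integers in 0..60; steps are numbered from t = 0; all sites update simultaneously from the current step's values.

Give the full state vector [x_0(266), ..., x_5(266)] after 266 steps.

Simulating step by step:
t=0: [46, 20, 5, 12, 28, 7]
t=1: [25, 31, 14, 26, 37, 18]
t=2: [44, 44, 30, 43, 40, 31]
t=3: [27, 31, 46, 29, 34, 47]
t=4: [47, 45, 28, 48, 43, 27]
t=5: [22, 28, 43, 22, 29, 43]
t=6: [40, 44, 32, 40, 45, 33]
t=7: [32, 30, 43, 32, 29, 42]
t=8: [48, 48, 34, 48, 47, 34]
t=9: [20, 23, 40, 20, 24, 40]
t=10: [35, 37, 35, 35, 38, 35]
t=11: [42, 39, 42, 42, 39, 42]
t=12: [32, 34, 32, 32, 34, 32]
t=13: [47, 45, 47, 47, 45, 47]
t=14: [22, 24, 22, 22, 24, 22]
t=15: [38, 40, 38, 38, 40, 38]
t=16: [37, 35, 37, 37, 35, 37]
t=17: [39, 41, 39, 39, 41, 39]
t=18: [35, 33, 35, 35, 33, 35]
t=19: [43, 45, 43, 43, 45, 43]
t=20: [28, 26, 28, 28, 26, 28]
t=21: [47, 45, 47, 47, 45, 47]

Answer: [35, 33, 35, 35, 33, 35]
Key observation: The state at step 13, [47, 45, 47, 47, 45, 47], reappears at step 21: the system is in a cycle of period 8 from step 13 on.  Therefore the state at step 266 equals the state at step 13 + ((266 - 13) mod 8) = 18, which is [35, 33, 35, 35, 33, 35].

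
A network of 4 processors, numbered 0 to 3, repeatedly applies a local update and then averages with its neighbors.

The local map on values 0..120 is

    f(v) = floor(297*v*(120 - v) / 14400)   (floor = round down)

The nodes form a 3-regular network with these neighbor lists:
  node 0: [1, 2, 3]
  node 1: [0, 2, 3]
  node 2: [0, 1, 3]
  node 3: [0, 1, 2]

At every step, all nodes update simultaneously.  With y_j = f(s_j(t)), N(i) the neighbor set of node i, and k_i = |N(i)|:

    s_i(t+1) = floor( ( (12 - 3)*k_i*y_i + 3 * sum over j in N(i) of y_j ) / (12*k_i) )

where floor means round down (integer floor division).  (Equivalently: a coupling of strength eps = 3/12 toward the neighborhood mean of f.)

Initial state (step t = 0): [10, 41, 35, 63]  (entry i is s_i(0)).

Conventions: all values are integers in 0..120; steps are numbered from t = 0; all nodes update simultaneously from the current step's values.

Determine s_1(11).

Simulating step by step:
t=0: [10, 41, 35, 63]
t=1: [33, 62, 59, 67]
t=2: [62, 72, 72, 72]
t=3: [73, 71, 71, 71]
t=4: [70, 70, 70, 70]
t=5: [72, 72, 72, 72]
t=6: [71, 71, 71, 71]
t=7: [71, 71, 71, 71]
t=8: [71, 71, 71, 71]
t=9: [71, 71, 71, 71]
t=10: [71, 71, 71, 71]
t=11: [71, 71, 71, 71]

Answer: s_1(11) = 71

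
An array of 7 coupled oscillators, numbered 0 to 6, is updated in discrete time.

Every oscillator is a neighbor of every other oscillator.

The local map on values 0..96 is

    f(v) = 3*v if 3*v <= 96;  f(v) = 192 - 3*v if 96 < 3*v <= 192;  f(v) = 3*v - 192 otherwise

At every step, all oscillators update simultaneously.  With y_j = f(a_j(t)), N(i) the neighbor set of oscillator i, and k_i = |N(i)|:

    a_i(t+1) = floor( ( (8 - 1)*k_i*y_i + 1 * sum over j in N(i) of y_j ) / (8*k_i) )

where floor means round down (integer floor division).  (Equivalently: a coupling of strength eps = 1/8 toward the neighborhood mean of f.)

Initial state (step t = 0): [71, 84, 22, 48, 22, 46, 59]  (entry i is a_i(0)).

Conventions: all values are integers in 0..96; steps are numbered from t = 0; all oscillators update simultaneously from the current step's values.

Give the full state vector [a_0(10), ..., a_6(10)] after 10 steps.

Answer: [64, 39, 64, 57, 64, 77, 31]

Derivation:
t=0: [71, 84, 22, 48, 22, 46, 59]
t=1: [24, 58, 63, 47, 63, 53, 19]
t=2: [66, 20, 7, 48, 7, 33, 53]
t=3: [11, 57, 23, 46, 23, 85, 34]
t=4: [36, 26, 67, 54, 67, 62, 85]
t=5: [77, 72, 13, 31, 13, 10, 59]
t=6: [39, 26, 39, 85, 39, 31, 18]
t=7: [74, 77, 74, 64, 74, 90, 56]
t=8: [30, 38, 30, 4, 30, 71, 25]
t=9: [86, 76, 86, 19, 86, 27, 73]
t=10: [64, 39, 64, 57, 64, 77, 31]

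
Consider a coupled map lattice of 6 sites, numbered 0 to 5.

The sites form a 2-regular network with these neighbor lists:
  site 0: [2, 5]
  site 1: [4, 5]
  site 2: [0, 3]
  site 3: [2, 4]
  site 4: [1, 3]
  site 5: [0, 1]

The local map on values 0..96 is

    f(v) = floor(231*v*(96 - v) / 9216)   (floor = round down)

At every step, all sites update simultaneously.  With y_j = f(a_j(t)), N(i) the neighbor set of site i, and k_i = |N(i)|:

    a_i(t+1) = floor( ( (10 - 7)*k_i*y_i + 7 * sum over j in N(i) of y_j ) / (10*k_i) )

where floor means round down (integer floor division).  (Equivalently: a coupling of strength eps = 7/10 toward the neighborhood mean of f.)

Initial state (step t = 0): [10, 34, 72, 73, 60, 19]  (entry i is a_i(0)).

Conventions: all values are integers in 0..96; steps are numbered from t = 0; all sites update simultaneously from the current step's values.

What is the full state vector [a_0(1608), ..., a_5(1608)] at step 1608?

Simulating step by step:
t=0: [10, 34, 72, 73, 60, 19]
t=1: [33, 47, 34, 46, 49, 36]
t=2: [52, 55, 53, 55, 57, 54]
t=3: [56, 55, 56, 56, 55, 56]
t=4: [56, 56, 56, 56, 56, 56]
t=5: [56, 56, 56, 56, 56, 56]

Answer: [56, 56, 56, 56, 56, 56]
Key observation: The state at step 4, [56, 56, 56, 56, 56, 56], reappears at step 5: the system is in a cycle of period 1 from step 4 on.  Therefore the state at step 1608 equals the state at step 4 + ((1608 - 4) mod 1) = 4, which is [56, 56, 56, 56, 56, 56].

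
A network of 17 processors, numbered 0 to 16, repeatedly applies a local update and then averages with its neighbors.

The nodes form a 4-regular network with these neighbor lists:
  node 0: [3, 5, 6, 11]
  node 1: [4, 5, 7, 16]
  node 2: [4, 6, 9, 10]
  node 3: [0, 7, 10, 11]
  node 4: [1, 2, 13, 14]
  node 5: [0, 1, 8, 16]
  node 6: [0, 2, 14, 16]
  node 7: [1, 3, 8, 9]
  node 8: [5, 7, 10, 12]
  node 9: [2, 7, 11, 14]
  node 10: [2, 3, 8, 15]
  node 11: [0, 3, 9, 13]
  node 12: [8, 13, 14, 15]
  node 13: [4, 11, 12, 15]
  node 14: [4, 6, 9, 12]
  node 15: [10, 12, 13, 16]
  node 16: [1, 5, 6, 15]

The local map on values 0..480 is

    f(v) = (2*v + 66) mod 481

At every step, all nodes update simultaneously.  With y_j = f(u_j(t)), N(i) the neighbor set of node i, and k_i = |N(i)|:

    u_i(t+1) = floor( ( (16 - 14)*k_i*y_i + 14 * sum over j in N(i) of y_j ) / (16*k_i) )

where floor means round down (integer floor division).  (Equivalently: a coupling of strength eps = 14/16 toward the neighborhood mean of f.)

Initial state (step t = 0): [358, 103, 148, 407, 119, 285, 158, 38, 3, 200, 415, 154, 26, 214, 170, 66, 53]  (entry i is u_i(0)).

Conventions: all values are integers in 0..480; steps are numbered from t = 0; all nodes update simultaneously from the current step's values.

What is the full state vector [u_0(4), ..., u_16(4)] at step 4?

Answer: [203, 390, 253, 168, 259, 285, 277, 285, 320, 262, 124, 173, 156, 169, 328, 263, 325]

Derivation:
t=0: [358, 103, 148, 407, 119, 285, 158, 38, 3, 200, 415, 154, 26, 214, 170, 66, 53]
t=1: [324, 203, 388, 319, 268, 198, 319, 282, 190, 339, 277, 304, 165, 219, 328, 181, 241]
t=2: [269, 233, 208, 184, 255, 324, 225, 325, 306, 239, 336, 186, 298, 251, 249, 190, 355]
t=3: [264, 194, 98, 284, 60, 174, 114, 192, 222, 173, 267, 209, 200, 264, 92, 235, 204]
t=4: [203, 390, 253, 168, 259, 285, 277, 285, 320, 262, 124, 173, 156, 169, 328, 263, 325]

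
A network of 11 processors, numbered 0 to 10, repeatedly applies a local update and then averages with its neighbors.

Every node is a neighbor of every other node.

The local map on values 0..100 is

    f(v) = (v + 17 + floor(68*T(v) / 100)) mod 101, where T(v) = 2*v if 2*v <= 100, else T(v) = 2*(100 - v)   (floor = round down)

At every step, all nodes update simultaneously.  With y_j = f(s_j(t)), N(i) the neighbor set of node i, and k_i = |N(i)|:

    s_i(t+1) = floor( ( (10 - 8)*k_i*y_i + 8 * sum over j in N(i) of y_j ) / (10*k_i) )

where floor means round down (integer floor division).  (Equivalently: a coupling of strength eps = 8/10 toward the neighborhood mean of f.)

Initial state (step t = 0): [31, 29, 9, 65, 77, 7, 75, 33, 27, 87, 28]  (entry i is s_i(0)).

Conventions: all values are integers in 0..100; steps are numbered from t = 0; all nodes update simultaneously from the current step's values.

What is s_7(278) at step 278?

Simulating step by step:
t=0: [31, 29, 9, 65, 77, 7, 75, 33, 27, 87, 28]
t=1: [58, 58, 52, 51, 50, 51, 51, 59, 57, 50, 57]
t=2: [32, 32, 32, 32, 32, 32, 32, 31, 32, 32, 32]
t=3: [91, 91, 91, 91, 91, 91, 91, 91, 91, 91, 91]
t=4: [19, 19, 19, 19, 19, 19, 19, 19, 19, 19, 19]
t=5: [61, 61, 61, 61, 61, 61, 61, 61, 61, 61, 61]
t=6: [30, 30, 30, 30, 30, 30, 30, 30, 30, 30, 30]
t=7: [87, 87, 87, 87, 87, 87, 87, 87, 87, 87, 87]
t=8: [20, 20, 20, 20, 20, 20, 20, 20, 20, 20, 20]
t=9: [64, 64, 64, 64, 64, 64, 64, 64, 64, 64, 64]
t=10: [28, 28, 28, 28, 28, 28, 28, 28, 28, 28, 28]
t=11: [83, 83, 83, 83, 83, 83, 83, 83, 83, 83, 83]
t=12: [22, 22, 22, 22, 22, 22, 22, 22, 22, 22, 22]
t=13: [68, 68, 68, 68, 68, 68, 68, 68, 68, 68, 68]
t=14: [27, 27, 27, 27, 27, 27, 27, 27, 27, 27, 27]
t=15: [80, 80, 80, 80, 80, 80, 80, 80, 80, 80, 80]
t=16: [23, 23, 23, 23, 23, 23, 23, 23, 23, 23, 23]
t=17: [71, 71, 71, 71, 71, 71, 71, 71, 71, 71, 71]
t=18: [26, 26, 26, 26, 26, 26, 26, 26, 26, 26, 26]
t=19: [78, 78, 78, 78, 78, 78, 78, 78, 78, 78, 78]
t=20: [23, 23, 23, 23, 23, 23, 23, 23, 23, 23, 23]

Answer: s_7(278) = 26
Key observation: The state at step 16, [23, 23, 23, 23, 23, 23, 23, 23, 23, 23, 23], reappears at step 20: the system is in a cycle of period 4 from step 16 on.  Therefore the state at step 278 equals the state at step 16 + ((278 - 16) mod 4) = 18, which is [26, 26, 26, 26, 26, 26, 26, 26, 26, 26, 26].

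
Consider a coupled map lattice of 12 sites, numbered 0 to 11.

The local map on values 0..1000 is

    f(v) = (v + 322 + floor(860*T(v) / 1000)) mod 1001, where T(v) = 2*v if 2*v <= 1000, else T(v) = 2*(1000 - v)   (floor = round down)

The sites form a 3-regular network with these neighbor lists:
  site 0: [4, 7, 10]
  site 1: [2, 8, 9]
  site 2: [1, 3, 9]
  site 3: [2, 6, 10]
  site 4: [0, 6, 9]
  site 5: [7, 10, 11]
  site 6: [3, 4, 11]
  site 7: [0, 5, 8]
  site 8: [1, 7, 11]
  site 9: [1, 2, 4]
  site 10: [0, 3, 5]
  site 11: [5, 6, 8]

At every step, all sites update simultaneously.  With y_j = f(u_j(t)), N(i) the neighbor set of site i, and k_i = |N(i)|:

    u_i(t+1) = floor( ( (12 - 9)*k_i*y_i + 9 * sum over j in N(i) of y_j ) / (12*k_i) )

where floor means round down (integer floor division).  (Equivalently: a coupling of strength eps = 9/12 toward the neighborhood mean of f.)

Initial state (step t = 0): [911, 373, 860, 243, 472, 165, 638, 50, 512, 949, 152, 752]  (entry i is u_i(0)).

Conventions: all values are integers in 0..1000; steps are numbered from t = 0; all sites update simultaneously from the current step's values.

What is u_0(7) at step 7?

Simulating step by step:
t=0: [911, 373, 860, 243, 472, 165, 638, 50, 512, 949, 152, 752]
t=1: [545, 446, 523, 679, 481, 615, 666, 571, 491, 429, 718, 630]
t=2: [607, 585, 559, 575, 581, 584, 582, 632, 601, 578, 580, 600]
t=3: [608, 622, 627, 627, 617, 609, 619, 604, 605, 625, 618, 614]
t=4: [600, 594, 590, 592, 596, 600, 594, 604, 600, 592, 597, 600]
t=5: [609, 613, 614, 613, 611, 608, 611, 608, 609, 613, 610, 610]
t=6: [601, 599, 598, 599, 600, 602, 600, 602, 601, 599, 601, 601]
t=7: [608, 609, 609, 609, 608, 607, 608, 607, 608, 609, 608, 608]

Answer: u_0(7) = 608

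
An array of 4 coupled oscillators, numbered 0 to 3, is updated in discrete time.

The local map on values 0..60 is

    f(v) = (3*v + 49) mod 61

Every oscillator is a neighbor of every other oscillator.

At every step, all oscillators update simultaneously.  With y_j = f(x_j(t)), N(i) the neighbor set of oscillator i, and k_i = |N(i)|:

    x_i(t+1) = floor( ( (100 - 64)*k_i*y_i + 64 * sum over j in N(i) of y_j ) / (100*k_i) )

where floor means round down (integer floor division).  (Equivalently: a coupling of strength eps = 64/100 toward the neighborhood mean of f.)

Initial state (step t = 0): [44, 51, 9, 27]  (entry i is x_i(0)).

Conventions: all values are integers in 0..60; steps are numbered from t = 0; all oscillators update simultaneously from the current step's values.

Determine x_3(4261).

Answer: x_3(4261) = 10
Key observation: The state at step 30, [27, 28, 28, 28], reappears at step 40: the system is in a cycle of period 10 from step 30 on.  Therefore the state at step 4261 equals the state at step 30 + ((4261 - 30) mod 10) = 31, which is [9, 10, 10, 10].

Derivation:
t=0: [44, 51, 9, 27]
t=1: [30, 24, 23, 22]
t=2: [42, 48, 48, 48]
t=3: [25, 19, 19, 19]
t=4: [29, 35, 35, 35]
t=5: [25, 28, 28, 28]
t=6: [7, 9, 9, 9]
t=7: [12, 13, 13, 13]
t=8: [25, 26, 26, 26]
t=9: [3, 4, 4, 4]
t=10: [20, 12, 12, 12]
t=11: [32, 29, 29, 29]
t=12: [17, 15, 15, 15]
t=13: [35, 34, 34, 34]
t=14: [30, 29, 29, 29]
t=15: [15, 14, 14, 14]
t=16: [31, 30, 30, 30]
t=17: [18, 17, 17, 17]
t=18: [40, 39, 39, 39]
t=19: [45, 44, 44, 44]
t=20: [38, 46, 46, 46]
t=21: [17, 11, 11, 11]
t=22: [27, 24, 24, 24]
t=23: [41, 48, 48, 48]
t=24: [24, 18, 18, 18]
t=25: [48, 45, 45, 45]
t=26: [4, 2, 2, 2]
t=27: [35, 43, 43, 43]
t=28: [47, 50, 50, 50]
t=29: [12, 14, 14, 14]
t=30: [27, 28, 28, 28]
t=31: [9, 10, 10, 10]
t=32: [16, 17, 17, 17]
t=33: [37, 38, 38, 38]
t=34: [39, 40, 40, 40]
t=35: [45, 46, 46, 46]
t=36: [2, 3, 3, 3]
t=37: [56, 57, 57, 57]
t=38: [35, 36, 36, 36]
t=39: [33, 34, 34, 34]
t=40: [27, 28, 28, 28]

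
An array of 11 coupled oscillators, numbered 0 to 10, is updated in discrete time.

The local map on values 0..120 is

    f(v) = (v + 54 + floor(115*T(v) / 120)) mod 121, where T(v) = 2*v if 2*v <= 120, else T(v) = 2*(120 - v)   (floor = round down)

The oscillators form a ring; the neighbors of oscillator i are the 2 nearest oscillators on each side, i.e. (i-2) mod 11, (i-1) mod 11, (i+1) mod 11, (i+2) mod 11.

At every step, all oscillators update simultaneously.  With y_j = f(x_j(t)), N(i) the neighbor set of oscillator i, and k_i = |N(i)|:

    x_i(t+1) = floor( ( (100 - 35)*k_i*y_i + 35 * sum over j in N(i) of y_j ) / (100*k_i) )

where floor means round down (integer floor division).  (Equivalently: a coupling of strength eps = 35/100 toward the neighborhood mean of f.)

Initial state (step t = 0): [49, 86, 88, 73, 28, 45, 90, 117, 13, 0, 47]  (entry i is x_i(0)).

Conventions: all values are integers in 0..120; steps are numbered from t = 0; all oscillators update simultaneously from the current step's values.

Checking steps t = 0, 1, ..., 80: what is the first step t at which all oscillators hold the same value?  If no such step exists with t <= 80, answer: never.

Answer: 14
Key observation: Synchronization is absorbing here: once all oscillators are equal they stay equal, and step 14 is the first all-equal step.

Derivation:
t=0: [49, 86, 88, 73, 28, 45, 90, 117, 13, 0, 47]  (not all equal)
t=1: [74, 82, 76, 83, 37, 63, 71, 61, 81, 60, 72]  (not all equal)
t=2: [95, 89, 87, 84, 59, 97, 92, 104, 92, 104, 96]  (not all equal)
t=3: [75, 80, 84, 85, 96, 77, 79, 69, 75, 69, 75]  (not all equal)
t=4: [93, 89, 85, 85, 79, 90, 90, 97, 94, 97, 94]  (not all equal)
t=5: [77, 80, 84, 84, 87, 80, 80, 75, 76, 74, 76]  (not all equal)
t=6: [91, 89, 86, 86, 84, 88, 89, 93, 92, 94, 92]  (not all equal)
t=7: [79, 81, 83, 83, 84, 82, 80, 77, 78, 76, 78]  (not all equal)
t=8: [89, 88, 86, 86, 86, 87, 89, 91, 91, 92, 90]  (not all equal)
t=9: [81, 82, 83, 83, 83, 82, 81, 79, 79, 78, 80]  (not all equal)
t=10: [88, 87, 86, 86, 86, 87, 88, 89, 89, 90, 89]  (not all equal)
t=11: [82, 82, 83, 83, 83, 82, 82, 81, 81, 80, 81]  (not all equal)
t=12: [87, 86, 86, 86, 86, 86, 87, 87, 88, 88, 87]  (not all equal)
t=13: [83, 83, 83, 84, 83, 83, 83, 82, 82, 82, 82]  (not all equal)
t=14: [86, 86, 86, 86, 86, 86, 86, 86, 86, 86, 86]  (all equal)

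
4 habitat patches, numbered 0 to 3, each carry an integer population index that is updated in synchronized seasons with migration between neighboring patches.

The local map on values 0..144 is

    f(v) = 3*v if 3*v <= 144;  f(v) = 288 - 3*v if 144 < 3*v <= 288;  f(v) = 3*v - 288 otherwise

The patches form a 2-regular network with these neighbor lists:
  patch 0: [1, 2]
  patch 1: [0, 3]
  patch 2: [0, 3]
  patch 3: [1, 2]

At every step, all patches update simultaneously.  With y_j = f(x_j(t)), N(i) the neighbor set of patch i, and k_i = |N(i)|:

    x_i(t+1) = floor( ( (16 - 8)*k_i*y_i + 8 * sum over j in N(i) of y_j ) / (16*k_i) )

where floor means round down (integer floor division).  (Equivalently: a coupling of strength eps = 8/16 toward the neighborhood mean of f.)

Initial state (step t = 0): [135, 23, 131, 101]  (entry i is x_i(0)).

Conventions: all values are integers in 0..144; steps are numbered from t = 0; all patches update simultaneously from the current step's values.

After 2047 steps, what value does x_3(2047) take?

Answer: x_3(2047) = 9
Key observation: The state at step 35, [135, 135, 135, 135], reappears at step 43: the system is in a cycle of period 8 from step 35 on.  Therefore the state at step 2047 equals the state at step 35 + ((2047 - 35) mod 8) = 39, which is [9, 9, 9, 9].

Derivation:
t=0: [135, 23, 131, 101]
t=1: [102, 67, 85, 51]
t=2: [39, 81, 54, 97]
t=3: [101, 52, 93, 44]
t=4: [42, 102, 41, 101]
t=5: [98, 44, 96, 42]
t=6: [36, 99, 33, 96]
t=7: [81, 31, 76, 27]
t=8: [60, 78, 61, 78]
t=9: [93, 67, 93, 66]
t=10: [28, 68, 29, 69]
t=11: [84, 83, 84, 83]
t=12: [36, 38, 36, 38]
t=13: [109, 112, 109, 112]
t=14: [41, 45, 41, 45]
t=15: [126, 132, 126, 132]
t=16: [94, 103, 94, 103]
t=17: [9, 17, 9, 17]
t=18: [33, 45, 33, 45]
t=19: [108, 126, 108, 126]
t=20: [49, 76, 49, 76]
t=21: [120, 80, 120, 80]
t=22: [66, 54, 66, 54]
t=23: [99, 117, 99, 117]
t=24: [22, 49, 22, 49]
t=25: [84, 122, 84, 122]
t=26: [46, 67, 46, 67]
t=27: [125, 99, 125, 99]
t=28: [67, 28, 67, 28]
t=29: [86, 84, 86, 84]
t=30: [31, 34, 31, 34]
t=31: [95, 99, 95, 99]
t=32: [4, 7, 4, 7]
t=33: [14, 18, 14, 18]
t=34: [45, 51, 45, 51]
t=35: [135, 135, 135, 135]
t=36: [117, 117, 117, 117]
t=37: [63, 63, 63, 63]
t=38: [99, 99, 99, 99]
t=39: [9, 9, 9, 9]
t=40: [27, 27, 27, 27]
t=41: [81, 81, 81, 81]
t=42: [45, 45, 45, 45]
t=43: [135, 135, 135, 135]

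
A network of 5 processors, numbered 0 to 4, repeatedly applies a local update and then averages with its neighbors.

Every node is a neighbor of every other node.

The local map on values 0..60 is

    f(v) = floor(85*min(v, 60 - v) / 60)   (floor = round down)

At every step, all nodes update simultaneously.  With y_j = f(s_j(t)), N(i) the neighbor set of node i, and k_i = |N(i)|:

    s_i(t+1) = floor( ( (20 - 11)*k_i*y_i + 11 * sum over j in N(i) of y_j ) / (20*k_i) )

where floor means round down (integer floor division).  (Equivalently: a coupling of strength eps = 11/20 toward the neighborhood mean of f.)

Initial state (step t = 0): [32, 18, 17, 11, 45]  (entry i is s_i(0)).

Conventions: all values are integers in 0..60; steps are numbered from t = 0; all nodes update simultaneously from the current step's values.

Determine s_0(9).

Simulating step by step:
t=0: [32, 18, 17, 11, 45]
t=1: [29, 24, 24, 21, 23]
t=2: [36, 34, 34, 32, 33]
t=3: [35, 36, 36, 37, 37]
t=4: [33, 33, 33, 32, 32]
t=5: [38, 38, 38, 38, 38]
t=6: [31, 31, 31, 31, 31]
t=7: [41, 41, 41, 41, 41]
t=8: [26, 26, 26, 26, 26]
t=9: [36, 36, 36, 36, 36]

Answer: s_0(9) = 36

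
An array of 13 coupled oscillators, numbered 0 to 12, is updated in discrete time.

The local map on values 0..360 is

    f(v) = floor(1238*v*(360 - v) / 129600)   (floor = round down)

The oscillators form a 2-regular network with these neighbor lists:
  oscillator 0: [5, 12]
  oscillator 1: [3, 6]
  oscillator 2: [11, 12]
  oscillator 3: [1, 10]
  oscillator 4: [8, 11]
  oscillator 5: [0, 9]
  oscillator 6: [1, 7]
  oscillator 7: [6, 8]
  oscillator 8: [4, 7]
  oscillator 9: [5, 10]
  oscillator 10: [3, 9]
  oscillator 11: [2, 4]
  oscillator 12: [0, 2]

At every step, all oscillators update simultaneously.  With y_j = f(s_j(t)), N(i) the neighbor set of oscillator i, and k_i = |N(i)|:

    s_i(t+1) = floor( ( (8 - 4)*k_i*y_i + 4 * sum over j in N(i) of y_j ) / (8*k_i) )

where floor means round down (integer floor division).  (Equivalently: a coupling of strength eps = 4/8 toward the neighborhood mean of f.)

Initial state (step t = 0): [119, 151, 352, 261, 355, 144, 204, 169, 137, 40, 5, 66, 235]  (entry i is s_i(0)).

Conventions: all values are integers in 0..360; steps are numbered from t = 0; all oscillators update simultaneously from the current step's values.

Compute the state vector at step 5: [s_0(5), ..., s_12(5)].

Simulating step by step:
t=0: [119, 151, 352, 261, 355, 144, 204, 169, 137, 40, 5, 66, 235]
t=1: [280, 287, 129, 202, 127, 247, 303, 302, 226, 139, 100, 103, 214]
t=2: [247, 217, 279, 264, 276, 259, 173, 196, 256, 275, 273, 267, 273]
t=3: [251, 285, 223, 251, 233, 246, 305, 294, 259, 230, 229, 227, 233]
t=4: [267, 207, 288, 253, 275, 270, 177, 194, 241, 280, 279, 287, 279]
t=5: [230, 292, 202, 258, 229, 228, 306, 299, 269, 218, 225, 205, 216]

Answer: [230, 292, 202, 258, 229, 228, 306, 299, 269, 218, 225, 205, 216]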